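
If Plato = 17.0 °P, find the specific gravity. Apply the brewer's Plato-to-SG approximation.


SG = 259/(259 − P)
SG = 259/(259 − 17.0)

1.0702


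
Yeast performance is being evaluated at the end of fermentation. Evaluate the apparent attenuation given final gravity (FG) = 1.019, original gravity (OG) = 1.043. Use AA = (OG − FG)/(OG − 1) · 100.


AA = (1.043 − 1.019)/(1.043 − 1) · 100

55.8140 %


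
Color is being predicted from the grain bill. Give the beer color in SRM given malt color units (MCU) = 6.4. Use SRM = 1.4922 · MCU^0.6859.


SRM = 1.4922 · 6.4^0.6859

5.3307 SRM


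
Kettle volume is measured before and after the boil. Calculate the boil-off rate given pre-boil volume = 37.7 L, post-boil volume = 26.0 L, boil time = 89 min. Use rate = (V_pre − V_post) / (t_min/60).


rate = (37.7 − 26.0) / (89/60)

7.8876 L/hr


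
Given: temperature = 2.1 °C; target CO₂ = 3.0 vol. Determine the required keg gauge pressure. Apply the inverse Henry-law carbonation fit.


psi = vols/(0.01821 + 0.09011·e^(−0.04·T)) − 14.695
psi = 3.0/(0.01821 + 0.09011·e^(−0.04·2.1)) − 14.695

14.9903 psi


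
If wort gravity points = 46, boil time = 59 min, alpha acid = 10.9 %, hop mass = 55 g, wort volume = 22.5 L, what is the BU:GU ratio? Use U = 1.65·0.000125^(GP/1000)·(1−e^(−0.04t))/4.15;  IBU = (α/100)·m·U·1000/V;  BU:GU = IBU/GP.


U = 1.65·0.000125^(46/1000)·(1−e^(−0.04·59))/4.15 = 0.2381
IBU = (10.9/100)·55·0.2381·1000/22.5 = 63.4493
BU:GU = 63.4493/46

1.3793


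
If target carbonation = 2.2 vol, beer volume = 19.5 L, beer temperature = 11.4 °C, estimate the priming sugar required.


residual = 14.695·(0.01821 + 0.09011·e^(−0.04·T));  sugar = (target − residual)·4.0·V
residual = 14.695·(0.01821 + 0.09011·e^(−0.04·11.4)) = 1.1069
sugar = (2.2 − 1.1069)·4.0·19.5

85.2641 g


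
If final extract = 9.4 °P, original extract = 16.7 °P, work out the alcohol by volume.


SG = 259/(259 − P);  ABV = (OG − FG)·131.25
OG = 259/(259 − 16.7) = 1.0689
FG = 259/(259 − 9.4) = 1.0377
ABV = (1.0689 − 1.0377)·131.25

4.1032 % ABV


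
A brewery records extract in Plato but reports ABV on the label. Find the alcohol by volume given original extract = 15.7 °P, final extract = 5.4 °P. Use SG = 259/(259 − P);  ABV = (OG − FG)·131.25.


OG = 259/(259 − 15.7) = 1.0645
FG = 259/(259 − 5.4) = 1.0213
ABV = (1.0645 − 1.0213)·131.25

5.6747 % ABV


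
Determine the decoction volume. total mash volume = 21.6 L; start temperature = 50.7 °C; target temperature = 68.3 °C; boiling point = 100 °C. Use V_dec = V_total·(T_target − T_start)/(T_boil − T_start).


V_dec = 21.6·(68.3 − 50.7)/(100 − 50.7)

7.7112 L


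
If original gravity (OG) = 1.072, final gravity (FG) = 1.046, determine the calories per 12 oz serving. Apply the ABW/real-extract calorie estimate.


ABW = (OG−FG)·131.25·0.79/FG;  °P = 259 − 259/SG (for OG→OE and FG→AE);  RE = 0.1808·OE + 0.8192·AE;  Cal = (6.9·ABW + 4·(RE−0.1))·FG·3.55
ABW = (1.072 − 1.046)·131.25·0.79/1.046 = 2.5773
OE = 259 − 259/1.072 = 17.3955 °P
AE = 259 − 259/1.046 = 11.3901 °P
RE = 0.1808·17.3955 + 0.8192·11.3901 = 12.4758 °P
Cal = (6.9·2.5773 + 4·(12.4758−0.1))·1.046·3.55

249.8564 kcal


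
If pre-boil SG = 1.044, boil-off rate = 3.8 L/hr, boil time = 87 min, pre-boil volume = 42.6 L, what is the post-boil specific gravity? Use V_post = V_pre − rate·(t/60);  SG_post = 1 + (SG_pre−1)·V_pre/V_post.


V_post = 42.6 − 3.8·(87/60) = 37.0900
SG_post = 1 + (1.044 − 1)·42.6/37.0900

1.0505


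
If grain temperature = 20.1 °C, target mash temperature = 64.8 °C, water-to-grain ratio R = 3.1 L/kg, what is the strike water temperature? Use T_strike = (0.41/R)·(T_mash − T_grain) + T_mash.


T_strike = (0.41/3.1)·(64.8 − 20.1) + 64.8

70.7119 °C


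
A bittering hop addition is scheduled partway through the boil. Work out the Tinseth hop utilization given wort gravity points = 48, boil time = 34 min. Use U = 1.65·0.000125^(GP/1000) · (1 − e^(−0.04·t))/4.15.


bigness = 1.65·0.000125^(48/1000) = 1.0719
boil_factor = (1 − e^(−0.04·34))/4.15 = 0.1791
U = 1.0719 · 0.1791

0.1920


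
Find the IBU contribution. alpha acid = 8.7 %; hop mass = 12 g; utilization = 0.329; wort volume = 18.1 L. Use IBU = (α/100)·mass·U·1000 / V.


IBU = (8.7/100)·12·0.329·1000 / 18.1

18.9766 IBU


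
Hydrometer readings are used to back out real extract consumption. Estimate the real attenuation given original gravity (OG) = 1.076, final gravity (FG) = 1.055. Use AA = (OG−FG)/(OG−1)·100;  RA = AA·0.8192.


AA = (1.076 − 1.055)/(1.076 − 1)·100 = 27.6316
RA = 27.6316·0.8192

22.6358 %


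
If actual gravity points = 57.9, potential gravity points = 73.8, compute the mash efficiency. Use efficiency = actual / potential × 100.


efficiency = 57.9 / 73.8 × 100

78.4553 %


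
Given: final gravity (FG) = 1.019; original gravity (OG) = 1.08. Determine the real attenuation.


AA = (OG−FG)/(OG−1)·100;  RA = AA·0.8192
AA = (1.08 − 1.019)/(1.08 − 1)·100 = 76.2500
RA = 76.2500·0.8192

62.4640 %


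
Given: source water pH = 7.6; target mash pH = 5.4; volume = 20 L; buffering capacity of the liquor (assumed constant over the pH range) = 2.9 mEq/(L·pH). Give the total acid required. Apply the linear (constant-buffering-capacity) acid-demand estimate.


acid = buffering capacity · (pH_source − pH_target) · V
acid = 2.9 · (7.6 − 5.4) · 20

127.6000 mEq


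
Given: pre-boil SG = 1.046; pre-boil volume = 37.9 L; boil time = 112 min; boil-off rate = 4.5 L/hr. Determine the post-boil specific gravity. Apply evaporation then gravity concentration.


V_post = V_pre − rate·(t/60);  SG_post = 1 + (SG_pre−1)·V_pre/V_post
V_post = 37.9 − 4.5·(112/60) = 29.5000
SG_post = 1 + (1.046 − 1)·37.9/29.5000

1.0591


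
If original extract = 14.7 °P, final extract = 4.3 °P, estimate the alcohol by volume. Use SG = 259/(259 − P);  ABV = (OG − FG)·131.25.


OG = 259/(259 − 14.7) = 1.0602
FG = 259/(259 − 4.3) = 1.0169
ABV = (1.0602 − 1.0169)·131.25

5.6817 % ABV


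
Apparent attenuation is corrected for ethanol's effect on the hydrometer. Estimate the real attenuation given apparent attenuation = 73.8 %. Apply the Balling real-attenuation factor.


RA = AA · 0.8192
RA = 73.8 · 0.8192

60.4570 %


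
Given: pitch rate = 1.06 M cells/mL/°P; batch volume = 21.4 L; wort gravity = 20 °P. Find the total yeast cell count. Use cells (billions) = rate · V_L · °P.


cells = 1.06 · 21.4 · 20

453.6800 billion cells


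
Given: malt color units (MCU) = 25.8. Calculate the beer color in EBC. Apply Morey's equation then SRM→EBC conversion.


SRM = 1.4922·MCU^0.6859;  EBC = SRM·1.97
SRM = 1.4922·25.8^0.6859 = 13.8694
EBC = 13.8694·1.97

27.3227 EBC


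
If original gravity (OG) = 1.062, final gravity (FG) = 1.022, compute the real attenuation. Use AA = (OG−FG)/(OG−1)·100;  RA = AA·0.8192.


AA = (1.062 − 1.022)/(1.062 − 1)·100 = 64.5161
RA = 64.5161·0.8192

52.8516 %


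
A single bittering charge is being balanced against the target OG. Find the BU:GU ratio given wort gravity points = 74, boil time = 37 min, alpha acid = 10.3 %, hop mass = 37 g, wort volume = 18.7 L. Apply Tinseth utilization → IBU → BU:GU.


U = 1.65·0.000125^(GP/1000)·(1−e^(−0.04t))/4.15;  IBU = (α/100)·m·U·1000/V;  BU:GU = IBU/GP
U = 1.65·0.000125^(74/1000)·(1−e^(−0.04·37))/4.15 = 0.1579
IBU = (10.3/100)·37·0.1579·1000/18.7 = 32.1829
BU:GU = 32.1829/74

0.4349


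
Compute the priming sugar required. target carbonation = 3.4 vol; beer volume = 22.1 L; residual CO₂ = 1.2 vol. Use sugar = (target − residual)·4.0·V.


sugar = (3.4 − 1.2)·4.0·22.1

194.4800 g


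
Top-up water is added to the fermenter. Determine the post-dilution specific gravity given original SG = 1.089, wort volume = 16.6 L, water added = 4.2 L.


SG_new = 1 + (SG_old − 1)·V_old/(V_old + V_water)
pts = (1.089 − 1)·1000·16.6/(16.6 + 4.2) = 71.0288
SG_new = 1 + 71.0288/1000

1.0710


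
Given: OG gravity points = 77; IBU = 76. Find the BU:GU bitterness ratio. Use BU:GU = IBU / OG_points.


BU:GU = 76 / 77

0.9870


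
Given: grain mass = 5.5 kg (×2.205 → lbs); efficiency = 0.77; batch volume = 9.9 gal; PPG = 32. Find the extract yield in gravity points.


points = lbs × PPG × eff / vol
lbs = 5.5 × 2.205 = 12.1275
points = 12.1275 × 32 × 0.77 / 9.9

30.1840 points


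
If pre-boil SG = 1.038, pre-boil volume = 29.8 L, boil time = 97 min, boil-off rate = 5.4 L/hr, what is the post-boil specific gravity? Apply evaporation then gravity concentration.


V_post = V_pre − rate·(t/60);  SG_post = 1 + (SG_pre−1)·V_pre/V_post
V_post = 29.8 − 5.4·(97/60) = 21.0700
SG_post = 1 + (1.038 − 1)·29.8/21.0700

1.0537


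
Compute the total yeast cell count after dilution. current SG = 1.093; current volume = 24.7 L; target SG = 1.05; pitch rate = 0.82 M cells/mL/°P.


V_w = V·((SG_c−1)/(SG_t−1)−1);  °P = 259 − 259/SG_t;  cells = rate·(V+V_w)·°P
V_w = 24.7·((1.093−1)/(1.05−1)−1) = 21.2420
V_final = 24.7 + 21.2420 = 45.9420
°P = 259 − 259/1.05 = 12.3333
cells = 0.82·45.9420·12.3333

464.6268 billion cells


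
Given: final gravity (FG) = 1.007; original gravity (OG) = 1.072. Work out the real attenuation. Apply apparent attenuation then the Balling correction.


AA = (OG−FG)/(OG−1)·100;  RA = AA·0.8192
AA = (1.072 − 1.007)/(1.072 − 1)·100 = 90.2778
RA = 90.2778·0.8192

73.9556 %


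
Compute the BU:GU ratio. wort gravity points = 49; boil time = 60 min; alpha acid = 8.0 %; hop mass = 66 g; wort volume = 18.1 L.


U = 1.65·0.000125^(GP/1000)·(1−e^(−0.04t))/4.15;  IBU = (α/100)·m·U·1000/V;  BU:GU = IBU/GP
U = 1.65·0.000125^(49/1000)·(1−e^(−0.04·60))/4.15 = 0.2327
IBU = (8.0/100)·66·0.2327·1000/18.1 = 67.8951
BU:GU = 67.8951/49

1.3856


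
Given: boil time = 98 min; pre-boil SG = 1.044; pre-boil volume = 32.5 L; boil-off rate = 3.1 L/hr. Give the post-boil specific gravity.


V_post = V_pre − rate·(t/60);  SG_post = 1 + (SG_pre−1)·V_pre/V_post
V_post = 32.5 − 3.1·(98/60) = 27.4367
SG_post = 1 + (1.044 − 1)·32.5/27.4367

1.0521


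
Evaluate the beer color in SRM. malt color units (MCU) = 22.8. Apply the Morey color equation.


SRM = 1.4922 · MCU^0.6859
SRM = 1.4922 · 22.8^0.6859

12.7419 SRM


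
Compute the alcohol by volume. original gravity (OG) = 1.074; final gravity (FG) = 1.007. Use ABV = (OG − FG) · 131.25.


ABV = (1.074 − 1.007) · 131.25

8.7938 % ABV


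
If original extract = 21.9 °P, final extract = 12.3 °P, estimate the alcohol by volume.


SG = 259/(259 − P);  ABV = (OG − FG)·131.25
OG = 259/(259 − 21.9) = 1.0924
FG = 259/(259 − 12.3) = 1.0499
ABV = (1.0924 − 1.0499)·131.25

5.5792 % ABV


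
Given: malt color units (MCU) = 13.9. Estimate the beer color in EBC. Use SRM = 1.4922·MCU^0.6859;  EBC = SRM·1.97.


SRM = 1.4922·13.9^0.6859 = 9.0745
EBC = 9.0745·1.97

17.8767 EBC


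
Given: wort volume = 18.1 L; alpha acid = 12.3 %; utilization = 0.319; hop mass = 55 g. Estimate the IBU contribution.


IBU = (α/100)·mass·U·1000 / V
IBU = (12.3/100)·55·0.319·1000 / 18.1

119.2285 IBU


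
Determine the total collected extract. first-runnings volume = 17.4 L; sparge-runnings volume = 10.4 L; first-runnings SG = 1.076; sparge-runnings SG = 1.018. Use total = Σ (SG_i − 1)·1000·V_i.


first = (1.076 − 1)·1000·17.4 = 1322.4000
sparge = (1.018 − 1)·1000·10.4 = 187.2000
total = 1322.4000 + 187.2000

1509.6000 gravity·L


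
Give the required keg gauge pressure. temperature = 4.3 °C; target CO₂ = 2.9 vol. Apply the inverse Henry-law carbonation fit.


psi = vols/(0.01821 + 0.09011·e^(−0.04·T)) − 14.695
psi = 2.9/(0.01821 + 0.09011·e^(−0.04·4.3)) − 14.695

16.1296 psi


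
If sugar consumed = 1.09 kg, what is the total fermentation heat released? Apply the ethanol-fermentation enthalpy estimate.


Q = m_sugar · 590 kJ/kg
Q = 1.09 · 590

643.1000 kJ


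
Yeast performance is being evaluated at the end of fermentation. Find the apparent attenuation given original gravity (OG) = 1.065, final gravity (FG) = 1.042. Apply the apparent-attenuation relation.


AA = (OG − FG)/(OG − 1) · 100
AA = (1.065 − 1.042)/(1.065 − 1) · 100

35.3846 %


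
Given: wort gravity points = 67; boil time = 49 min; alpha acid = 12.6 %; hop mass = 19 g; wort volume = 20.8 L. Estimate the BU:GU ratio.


U = 1.65·0.000125^(GP/1000)·(1−e^(−0.04t))/4.15;  IBU = (α/100)·m·U·1000/V;  BU:GU = IBU/GP
U = 1.65·0.000125^(67/1000)·(1−e^(−0.04·49))/4.15 = 0.1871
IBU = (12.6/100)·19·0.1871·1000/20.8 = 21.5305
BU:GU = 21.5305/67

0.3214


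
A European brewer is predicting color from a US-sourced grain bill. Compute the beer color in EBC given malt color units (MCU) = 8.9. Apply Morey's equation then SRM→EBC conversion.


SRM = 1.4922·MCU^0.6859;  EBC = SRM·1.97
SRM = 1.4922·8.9^0.6859 = 6.6836
EBC = 6.6836·1.97

13.1668 EBC


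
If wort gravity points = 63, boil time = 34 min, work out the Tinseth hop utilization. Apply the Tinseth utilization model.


U = 1.65·0.000125^(GP/1000) · (1 − e^(−0.04·t))/4.15
bigness = 1.65·0.000125^(63/1000) = 0.9367
boil_factor = (1 − e^(−0.04·34))/4.15 = 0.1791
U = 0.9367 · 0.1791

0.1678


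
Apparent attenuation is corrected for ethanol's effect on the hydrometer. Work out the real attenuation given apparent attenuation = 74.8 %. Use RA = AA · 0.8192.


RA = 74.8 · 0.8192

61.2762 %


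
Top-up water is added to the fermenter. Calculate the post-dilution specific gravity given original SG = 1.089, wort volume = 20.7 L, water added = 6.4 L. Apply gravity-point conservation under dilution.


SG_new = 1 + (SG_old − 1)·V_old/(V_old + V_water)
pts = (1.089 − 1)·1000·20.7/(20.7 + 6.4) = 67.9815
SG_new = 1 + 67.9815/1000

1.0680


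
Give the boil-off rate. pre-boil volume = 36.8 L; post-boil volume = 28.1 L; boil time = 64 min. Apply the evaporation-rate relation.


rate = (V_pre − V_post) / (t_min/60)
rate = (36.8 − 28.1) / (64/60)

8.1562 L/hr


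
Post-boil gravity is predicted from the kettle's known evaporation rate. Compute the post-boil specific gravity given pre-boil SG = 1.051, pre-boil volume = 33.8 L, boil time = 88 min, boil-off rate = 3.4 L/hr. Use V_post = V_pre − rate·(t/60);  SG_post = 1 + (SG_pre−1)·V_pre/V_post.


V_post = 33.8 − 3.4·(88/60) = 28.8133
SG_post = 1 + (1.051 − 1)·33.8/28.8133

1.0598


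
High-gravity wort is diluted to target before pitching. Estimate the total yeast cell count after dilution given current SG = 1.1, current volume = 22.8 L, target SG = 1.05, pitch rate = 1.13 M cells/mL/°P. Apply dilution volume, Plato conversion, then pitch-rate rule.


V_w = V·((SG_c−1)/(SG_t−1)−1);  °P = 259 − 259/SG_t;  cells = rate·(V+V_w)·°P
V_w = 22.8·((1.1−1)/(1.05−1)−1) = 22.8000
V_final = 22.8 + 22.8000 = 45.6000
°P = 259 − 259/1.05 = 12.3333
cells = 1.13·45.6000·12.3333

635.5120 billion cells


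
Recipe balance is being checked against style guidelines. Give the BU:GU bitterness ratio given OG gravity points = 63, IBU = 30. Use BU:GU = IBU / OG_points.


BU:GU = 30 / 63

0.4762


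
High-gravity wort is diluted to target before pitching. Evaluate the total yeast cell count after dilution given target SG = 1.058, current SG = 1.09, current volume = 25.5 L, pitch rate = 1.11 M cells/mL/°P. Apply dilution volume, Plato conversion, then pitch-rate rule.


V_w = V·((SG_c−1)/(SG_t−1)−1);  °P = 259 − 259/SG_t;  cells = rate·(V+V_w)·°P
V_w = 25.5·((1.09−1)/(1.058−1)−1) = 14.0690
V_final = 25.5 + 14.0690 = 39.5690
°P = 259 − 259/1.058 = 14.1985
cells = 1.11·39.5690·14.1985

623.6196 billion cells


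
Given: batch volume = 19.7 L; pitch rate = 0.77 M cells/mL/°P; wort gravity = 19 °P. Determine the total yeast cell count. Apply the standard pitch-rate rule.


cells (billions) = rate · V_L · °P
cells = 0.77 · 19.7 · 19

288.2110 billion cells


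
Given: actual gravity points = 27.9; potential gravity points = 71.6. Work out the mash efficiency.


efficiency = actual / potential × 100
efficiency = 27.9 / 71.6 × 100

38.9665 %


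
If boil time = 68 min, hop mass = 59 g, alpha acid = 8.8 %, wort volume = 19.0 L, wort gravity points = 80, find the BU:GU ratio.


U = 1.65·0.000125^(GP/1000)·(1−e^(−0.04t))/4.15;  IBU = (α/100)·m·U·1000/V;  BU:GU = IBU/GP
U = 1.65·0.000125^(80/1000)·(1−e^(−0.04·68))/4.15 = 0.1810
IBU = (8.8/100)·59·0.1810·1000/19.0 = 49.4510
BU:GU = 49.4510/80

0.6181


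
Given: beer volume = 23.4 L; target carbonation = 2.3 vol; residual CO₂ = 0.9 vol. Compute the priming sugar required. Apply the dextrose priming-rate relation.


sugar = (target − residual)·4.0·V
sugar = (2.3 − 0.9)·4.0·23.4

131.0400 g


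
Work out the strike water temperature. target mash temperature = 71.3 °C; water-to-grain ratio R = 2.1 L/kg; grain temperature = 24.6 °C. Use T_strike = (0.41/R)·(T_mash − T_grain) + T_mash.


T_strike = (0.41/2.1)·(71.3 − 24.6) + 71.3

80.4176 °C


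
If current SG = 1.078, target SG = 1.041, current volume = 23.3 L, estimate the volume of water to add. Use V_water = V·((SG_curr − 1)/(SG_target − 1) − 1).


V_water = 23.3·((1.078 − 1)/(1.041 − 1) − 1)

21.0268 L


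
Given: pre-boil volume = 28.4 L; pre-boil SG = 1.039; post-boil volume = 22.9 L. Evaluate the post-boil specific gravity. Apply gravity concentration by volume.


SG_post = 1 + (SG_pre − 1)·V_pre/V_post
pts_pre = (1.039 − 1)·1000 = 39.0000
pts_post = 39.0000·28.4/22.9 = 48.3668
SG_post = 1 + 48.3668/1000

1.0484


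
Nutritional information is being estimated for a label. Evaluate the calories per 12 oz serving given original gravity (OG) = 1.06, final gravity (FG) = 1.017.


ABW = (OG−FG)·131.25·0.79/FG;  °P = 259 − 259/SG (for OG→OE and FG→AE);  RE = 0.1808·OE + 0.8192·AE;  Cal = (6.9·ABW + 4·(RE−0.1))·FG·3.55
ABW = (1.06 − 1.017)·131.25·0.79/1.017 = 4.3840
OE = 259 − 259/1.06 = 14.6604 °P
AE = 259 − 259/1.017 = 4.3294 °P
RE = 0.1808·14.6604 + 0.8192·4.3294 = 6.1972 °P
Cal = (6.9·4.3840 + 4·(6.1972−0.1))·1.017·3.55

197.2652 kcal


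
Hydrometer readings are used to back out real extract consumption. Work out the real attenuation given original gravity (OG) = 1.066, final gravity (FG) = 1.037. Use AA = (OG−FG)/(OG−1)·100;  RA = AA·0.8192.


AA = (1.066 − 1.037)/(1.066 − 1)·100 = 43.9394
RA = 43.9394·0.8192

35.9952 %


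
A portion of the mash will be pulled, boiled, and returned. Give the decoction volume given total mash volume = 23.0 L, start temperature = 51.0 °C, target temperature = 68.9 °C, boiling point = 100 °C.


V_dec = V_total·(T_target − T_start)/(T_boil − T_start)
V_dec = 23.0·(68.9 − 51.0)/(100 − 51.0)

8.4020 L


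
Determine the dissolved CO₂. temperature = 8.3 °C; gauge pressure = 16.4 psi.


vols = (P + 14.695)·(0.01821 + 0.09011·e^(−0.04·T))
vols = (16.4 + 14.695)·(0.01821 + 0.09011·e^(−0.04·8.3))

2.5766 volumes


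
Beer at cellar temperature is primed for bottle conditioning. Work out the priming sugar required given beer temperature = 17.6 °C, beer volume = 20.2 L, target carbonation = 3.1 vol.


residual = 14.695·(0.01821 + 0.09011·e^(−0.04·T));  sugar = (target − residual)·4.0·V
residual = 14.695·(0.01821 + 0.09011·e^(−0.04·17.6)) = 0.9225
sugar = (3.1 − 0.9225)·4.0·20.2

175.9394 g


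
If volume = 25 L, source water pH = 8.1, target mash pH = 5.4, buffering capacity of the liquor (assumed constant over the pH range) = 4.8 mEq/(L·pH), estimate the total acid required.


acid = buffering capacity · (pH_source − pH_target) · V
acid = 4.8 · (8.1 − 5.4) · 25

324.0000 mEq


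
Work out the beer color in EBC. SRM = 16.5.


EBC = SRM · 1.97
EBC = 16.5 · 1.97

32.5050 EBC


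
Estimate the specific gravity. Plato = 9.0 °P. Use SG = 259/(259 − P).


SG = 259/(259 − 9.0)

1.0360


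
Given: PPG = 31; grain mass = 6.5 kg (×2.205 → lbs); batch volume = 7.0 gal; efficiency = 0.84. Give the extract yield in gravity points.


points = lbs × PPG × eff / vol
lbs = 6.5 × 2.205 = 14.3325
points = 14.3325 × 31 × 0.84 / 7.0

53.3169 points


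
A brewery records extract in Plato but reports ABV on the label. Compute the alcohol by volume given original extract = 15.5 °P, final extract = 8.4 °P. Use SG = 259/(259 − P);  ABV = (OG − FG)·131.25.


OG = 259/(259 − 15.5) = 1.0637
FG = 259/(259 − 8.4) = 1.0335
ABV = (1.0637 − 1.0335)·131.25

3.9553 % ABV


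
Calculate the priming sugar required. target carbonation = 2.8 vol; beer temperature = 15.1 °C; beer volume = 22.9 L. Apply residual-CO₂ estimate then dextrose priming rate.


residual = 14.695·(0.01821 + 0.09011·e^(−0.04·T));  sugar = (target − residual)·4.0·V
residual = 14.695·(0.01821 + 0.09011·e^(−0.04·15.1)) = 0.9914
sugar = (2.8 − 0.9914)·4.0·22.9

165.6666 g


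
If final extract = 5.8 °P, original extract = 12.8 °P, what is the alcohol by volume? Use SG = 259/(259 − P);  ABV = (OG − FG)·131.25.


OG = 259/(259 − 12.8) = 1.0520
FG = 259/(259 − 5.8) = 1.0229
ABV = (1.0520 − 1.0229)·131.25

3.8172 % ABV


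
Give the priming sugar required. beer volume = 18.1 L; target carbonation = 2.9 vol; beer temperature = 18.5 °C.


residual = 14.695·(0.01821 + 0.09011·e^(−0.04·T));  sugar = (target − residual)·4.0·V
residual = 14.695·(0.01821 + 0.09011·e^(−0.04·18.5)) = 0.8994
sugar = (2.9 − 0.8994)·4.0·18.1

144.8453 g


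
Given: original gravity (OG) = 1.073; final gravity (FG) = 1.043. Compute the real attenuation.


AA = (OG−FG)/(OG−1)·100;  RA = AA·0.8192
AA = (1.073 − 1.043)/(1.073 − 1)·100 = 41.0959
RA = 41.0959·0.8192

33.6658 %


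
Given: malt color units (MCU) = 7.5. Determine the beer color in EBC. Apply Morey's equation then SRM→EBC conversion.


SRM = 1.4922·MCU^0.6859;  EBC = SRM·1.97
SRM = 1.4922·7.5^0.6859 = 5.9434
EBC = 5.9434·1.97

11.7084 EBC


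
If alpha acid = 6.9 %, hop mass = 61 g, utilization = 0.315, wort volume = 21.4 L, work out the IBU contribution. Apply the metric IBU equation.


IBU = (α/100)·mass·U·1000 / V
IBU = (6.9/100)·61·0.315·1000 / 21.4

61.9549 IBU


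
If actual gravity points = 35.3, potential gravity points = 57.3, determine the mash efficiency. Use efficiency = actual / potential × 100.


efficiency = 35.3 / 57.3 × 100

61.6056 %


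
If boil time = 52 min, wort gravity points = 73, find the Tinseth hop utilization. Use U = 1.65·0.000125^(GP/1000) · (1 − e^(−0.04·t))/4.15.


bigness = 1.65·0.000125^(73/1000) = 0.8562
boil_factor = (1 − e^(−0.04·52))/4.15 = 0.2109
U = 0.8562 · 0.2109

0.1805


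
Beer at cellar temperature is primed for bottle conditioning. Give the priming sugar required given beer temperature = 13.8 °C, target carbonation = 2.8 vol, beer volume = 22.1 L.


residual = 14.695·(0.01821 + 0.09011·e^(−0.04·T));  sugar = (target − residual)·4.0·V
residual = 14.695·(0.01821 + 0.09011·e^(−0.04·13.8)) = 1.0300
sugar = (2.8 − 1.0300)·4.0·22.1

156.4638 g


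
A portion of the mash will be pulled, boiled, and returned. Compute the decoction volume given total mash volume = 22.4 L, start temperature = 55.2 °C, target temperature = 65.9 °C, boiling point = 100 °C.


V_dec = V_total·(T_target − T_start)/(T_boil − T_start)
V_dec = 22.4·(65.9 − 55.2)/(100 − 55.2)

5.3500 L


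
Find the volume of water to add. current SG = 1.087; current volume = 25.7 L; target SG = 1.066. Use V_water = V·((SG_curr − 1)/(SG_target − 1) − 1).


V_water = 25.7·((1.087 − 1)/(1.066 − 1) − 1)

8.1773 L


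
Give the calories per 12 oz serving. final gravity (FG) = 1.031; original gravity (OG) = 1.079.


ABW = (OG−FG)·131.25·0.79/FG;  °P = 259 − 259/SG (for OG→OE and FG→AE);  RE = 0.1808·OE + 0.8192·AE;  Cal = (6.9·ABW + 4·(RE−0.1))·FG·3.55
ABW = (1.079 − 1.031)·131.25·0.79/1.031 = 4.8274
OE = 259 − 259/1.079 = 18.9629 °P
AE = 259 − 259/1.031 = 7.7876 °P
RE = 0.1808·18.9629 + 0.8192·7.7876 = 9.8081 °P
Cal = (6.9·4.8274 + 4·(9.8081−0.1))·1.031·3.55

264.0400 kcal


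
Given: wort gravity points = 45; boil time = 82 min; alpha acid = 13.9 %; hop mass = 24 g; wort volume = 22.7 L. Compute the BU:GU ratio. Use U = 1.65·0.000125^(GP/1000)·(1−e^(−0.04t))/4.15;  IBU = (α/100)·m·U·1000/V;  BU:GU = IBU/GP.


U = 1.65·0.000125^(45/1000)·(1−e^(−0.04·82))/4.15 = 0.2554
IBU = (13.9/100)·24·0.2554·1000/22.7 = 37.5267
BU:GU = 37.5267/45

0.8339


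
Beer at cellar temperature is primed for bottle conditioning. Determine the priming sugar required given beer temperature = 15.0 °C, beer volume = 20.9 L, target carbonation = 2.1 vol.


residual = 14.695·(0.01821 + 0.09011·e^(−0.04·T));  sugar = (target − residual)·4.0·V
residual = 14.695·(0.01821 + 0.09011·e^(−0.04·15.0)) = 0.9943
sugar = (2.1 − 0.9943)·4.0·20.9

92.4354 g


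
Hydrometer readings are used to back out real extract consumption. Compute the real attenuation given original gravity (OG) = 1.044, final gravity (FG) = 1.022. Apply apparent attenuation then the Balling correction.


AA = (OG−FG)/(OG−1)·100;  RA = AA·0.8192
AA = (1.044 − 1.022)/(1.044 − 1)·100 = 50.0000
RA = 50.0000·0.8192

40.9600 %


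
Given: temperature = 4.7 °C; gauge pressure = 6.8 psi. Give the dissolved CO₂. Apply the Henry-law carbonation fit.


vols = (P + 14.695)·(0.01821 + 0.09011·e^(−0.04·T))
vols = (6.8 + 14.695)·(0.01821 + 0.09011·e^(−0.04·4.7))

1.9964 volumes


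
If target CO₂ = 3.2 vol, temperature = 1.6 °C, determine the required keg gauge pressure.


psi = vols/(0.01821 + 0.09011·e^(−0.04·T)) − 14.695
psi = 3.2/(0.01821 + 0.09011·e^(−0.04·1.6)) − 14.695

16.4535 psi


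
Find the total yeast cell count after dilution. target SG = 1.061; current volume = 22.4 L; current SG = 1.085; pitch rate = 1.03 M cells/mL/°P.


V_w = V·((SG_c−1)/(SG_t−1)−1);  °P = 259 − 259/SG_t;  cells = rate·(V+V_w)·°P
V_w = 22.4·((1.085−1)/(1.061−1)−1) = 8.8131
V_final = 22.4 + 8.8131 = 31.2131
°P = 259 − 259/1.061 = 14.8907
cells = 1.03·31.2131·14.8907

478.7277 billion cells


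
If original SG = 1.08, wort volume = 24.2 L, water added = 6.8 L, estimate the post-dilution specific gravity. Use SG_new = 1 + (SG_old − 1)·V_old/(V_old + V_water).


pts = (1.08 − 1)·1000·24.2/(24.2 + 6.8) = 62.4516
SG_new = 1 + 62.4516/1000

1.0625


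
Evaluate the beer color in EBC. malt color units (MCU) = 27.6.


SRM = 1.4922·MCU^0.6859;  EBC = SRM·1.97
SRM = 1.4922·27.6^0.6859 = 14.5260
EBC = 14.5260·1.97

28.6163 EBC


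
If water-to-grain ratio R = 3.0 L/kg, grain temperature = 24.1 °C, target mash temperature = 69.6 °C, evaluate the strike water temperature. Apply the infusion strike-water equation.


T_strike = (0.41/R)·(T_mash − T_grain) + T_mash
T_strike = (0.41/3.0)·(69.6 − 24.1) + 69.6

75.8183 °C


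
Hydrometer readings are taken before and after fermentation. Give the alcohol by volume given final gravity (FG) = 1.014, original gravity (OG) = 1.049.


ABV = (OG − FG) · 131.25
ABV = (1.049 − 1.014) · 131.25

4.5937 % ABV


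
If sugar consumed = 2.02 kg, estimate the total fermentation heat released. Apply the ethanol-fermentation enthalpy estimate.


Q = m_sugar · 590 kJ/kg
Q = 2.02 · 590

1191.8000 kJ


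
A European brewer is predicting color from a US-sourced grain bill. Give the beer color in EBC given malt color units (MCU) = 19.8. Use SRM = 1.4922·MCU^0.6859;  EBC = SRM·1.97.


SRM = 1.4922·19.8^0.6859 = 11.5667
EBC = 11.5667·1.97

22.7864 EBC


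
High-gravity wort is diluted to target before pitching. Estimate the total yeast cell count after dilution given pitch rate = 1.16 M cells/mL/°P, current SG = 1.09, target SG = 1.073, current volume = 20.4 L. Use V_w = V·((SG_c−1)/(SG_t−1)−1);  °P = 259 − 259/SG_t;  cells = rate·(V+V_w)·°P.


V_w = 20.4·((1.09−1)/(1.073−1)−1) = 4.7507
V_final = 20.4 + 4.7507 = 25.1507
°P = 259 − 259/1.073 = 17.6207
cells = 1.16·25.1507·17.6207

514.0800 billion cells


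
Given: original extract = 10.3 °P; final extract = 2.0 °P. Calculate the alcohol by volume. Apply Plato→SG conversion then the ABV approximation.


SG = 259/(259 − P);  ABV = (OG − FG)·131.25
OG = 259/(259 − 10.3) = 1.0414
FG = 259/(259 − 2.0) = 1.0078
ABV = (1.0414 − 1.0078)·131.25

4.4144 % ABV


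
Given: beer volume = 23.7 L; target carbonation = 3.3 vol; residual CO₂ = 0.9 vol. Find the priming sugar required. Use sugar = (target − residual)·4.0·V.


sugar = (3.3 − 0.9)·4.0·23.7

227.5200 g


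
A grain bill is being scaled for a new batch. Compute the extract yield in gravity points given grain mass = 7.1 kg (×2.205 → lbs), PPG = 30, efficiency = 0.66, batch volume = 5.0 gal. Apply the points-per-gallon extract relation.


points = lbs × PPG × eff / vol
lbs = 7.1 × 2.205 = 15.6555
points = 15.6555 × 30 × 0.66 / 5.0

61.9958 points


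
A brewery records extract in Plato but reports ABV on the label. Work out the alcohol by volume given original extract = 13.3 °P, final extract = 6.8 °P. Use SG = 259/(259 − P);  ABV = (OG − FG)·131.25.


OG = 259/(259 − 13.3) = 1.0541
FG = 259/(259 − 6.8) = 1.0270
ABV = (1.0541 − 1.0270)·131.25

3.5658 % ABV


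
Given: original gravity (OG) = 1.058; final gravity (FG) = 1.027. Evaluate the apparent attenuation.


AA = (OG − FG)/(OG − 1) · 100
AA = (1.058 − 1.027)/(1.058 − 1) · 100

53.4483 %


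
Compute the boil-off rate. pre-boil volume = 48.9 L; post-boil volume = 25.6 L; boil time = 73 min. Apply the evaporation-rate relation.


rate = (V_pre − V_post) / (t_min/60)
rate = (48.9 − 25.6) / (73/60)

19.1507 L/hr


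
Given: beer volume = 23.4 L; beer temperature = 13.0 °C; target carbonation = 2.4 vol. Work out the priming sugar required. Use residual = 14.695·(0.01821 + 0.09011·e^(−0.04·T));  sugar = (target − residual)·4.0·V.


residual = 14.695·(0.01821 + 0.09011·e^(−0.04·13.0)) = 1.0548
sugar = (2.4 − 1.0548)·4.0·23.4

125.9070 g


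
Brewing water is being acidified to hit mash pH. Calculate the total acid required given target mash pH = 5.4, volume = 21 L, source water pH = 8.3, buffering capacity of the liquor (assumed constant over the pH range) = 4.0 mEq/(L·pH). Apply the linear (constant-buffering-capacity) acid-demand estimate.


acid = buffering capacity · (pH_source − pH_target) · V
acid = 4.0 · (8.3 − 5.4) · 21

243.6000 mEq


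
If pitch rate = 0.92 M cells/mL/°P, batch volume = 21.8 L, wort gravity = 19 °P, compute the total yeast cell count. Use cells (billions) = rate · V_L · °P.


cells = 0.92 · 21.8 · 19

381.0640 billion cells


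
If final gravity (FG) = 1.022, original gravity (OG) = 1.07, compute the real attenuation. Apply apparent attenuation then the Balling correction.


AA = (OG−FG)/(OG−1)·100;  RA = AA·0.8192
AA = (1.07 − 1.022)/(1.07 − 1)·100 = 68.5714
RA = 68.5714·0.8192

56.1737 %


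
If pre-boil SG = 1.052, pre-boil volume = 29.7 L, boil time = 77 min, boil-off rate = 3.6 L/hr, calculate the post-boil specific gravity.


V_post = V_pre − rate·(t/60);  SG_post = 1 + (SG_pre−1)·V_pre/V_post
V_post = 29.7 − 3.6·(77/60) = 25.0800
SG_post = 1 + (1.052 − 1)·29.7/25.0800

1.0616


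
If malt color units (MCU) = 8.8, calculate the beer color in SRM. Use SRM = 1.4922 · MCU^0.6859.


SRM = 1.4922 · 8.8^0.6859

6.6320 SRM


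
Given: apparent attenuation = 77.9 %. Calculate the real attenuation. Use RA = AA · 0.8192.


RA = 77.9 · 0.8192

63.8157 %


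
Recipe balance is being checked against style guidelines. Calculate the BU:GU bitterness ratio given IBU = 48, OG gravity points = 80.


BU:GU = IBU / OG_points
BU:GU = 48 / 80

0.6000


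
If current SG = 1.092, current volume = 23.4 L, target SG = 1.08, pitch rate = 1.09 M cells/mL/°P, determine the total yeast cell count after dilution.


V_w = V·((SG_c−1)/(SG_t−1)−1);  °P = 259 − 259/SG_t;  cells = rate·(V+V_w)·°P
V_w = 23.4·((1.092−1)/(1.08−1)−1) = 3.5100
V_final = 23.4 + 3.5100 = 26.9100
°P = 259 − 259/1.08 = 19.1852
cells = 1.09·26.9100·19.1852

562.7379 billion cells


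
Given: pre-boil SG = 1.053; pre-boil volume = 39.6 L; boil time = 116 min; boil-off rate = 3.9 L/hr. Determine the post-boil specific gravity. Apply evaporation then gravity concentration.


V_post = V_pre − rate·(t/60);  SG_post = 1 + (SG_pre−1)·V_pre/V_post
V_post = 39.6 − 3.9·(116/60) = 32.0600
SG_post = 1 + (1.053 − 1)·39.6/32.0600

1.0655


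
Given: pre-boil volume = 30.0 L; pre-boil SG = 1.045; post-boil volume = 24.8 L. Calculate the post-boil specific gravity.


SG_post = 1 + (SG_pre − 1)·V_pre/V_post
pts_pre = (1.045 − 1)·1000 = 45.0000
pts_post = 45.0000·30.0/24.8 = 54.4355
SG_post = 1 + 54.4355/1000

1.0544


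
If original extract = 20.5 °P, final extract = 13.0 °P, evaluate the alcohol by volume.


SG = 259/(259 − P);  ABV = (OG − FG)·131.25
OG = 259/(259 − 20.5) = 1.0860
FG = 259/(259 − 13.0) = 1.0528
ABV = (1.0860 − 1.0528)·131.25

4.3455 % ABV


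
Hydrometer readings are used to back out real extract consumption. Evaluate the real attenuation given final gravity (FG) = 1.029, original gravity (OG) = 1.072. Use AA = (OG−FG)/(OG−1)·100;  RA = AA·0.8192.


AA = (1.072 − 1.029)/(1.072 − 1)·100 = 59.7222
RA = 59.7222·0.8192

48.9244 %


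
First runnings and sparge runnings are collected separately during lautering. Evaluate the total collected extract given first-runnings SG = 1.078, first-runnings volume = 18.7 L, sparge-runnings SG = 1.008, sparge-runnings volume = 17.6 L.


total = Σ (SG_i − 1)·1000·V_i
first = (1.078 − 1)·1000·18.7 = 1458.6000
sparge = (1.008 − 1)·1000·17.6 = 140.8000
total = 1458.6000 + 140.8000

1599.4000 gravity·L


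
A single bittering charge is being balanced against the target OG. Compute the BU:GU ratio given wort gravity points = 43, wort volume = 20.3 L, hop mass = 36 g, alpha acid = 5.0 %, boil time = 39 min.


U = 1.65·0.000125^(GP/1000)·(1−e^(−0.04t))/4.15;  IBU = (α/100)·m·U·1000/V;  BU:GU = IBU/GP
U = 1.65·0.000125^(43/1000)·(1−e^(−0.04·39))/4.15 = 0.2134
IBU = (5.0/100)·36·0.2134·1000/20.3 = 18.9205
BU:GU = 18.9205/43

0.4400


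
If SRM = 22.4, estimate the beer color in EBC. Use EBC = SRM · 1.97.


EBC = 22.4 · 1.97

44.1280 EBC


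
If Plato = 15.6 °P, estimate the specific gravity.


SG = 259/(259 − P)
SG = 259/(259 − 15.6)

1.0641


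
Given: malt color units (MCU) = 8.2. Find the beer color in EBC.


SRM = 1.4922·MCU^0.6859;  EBC = SRM·1.97
SRM = 1.4922·8.2^0.6859 = 6.3185
EBC = 6.3185·1.97

12.4474 EBC


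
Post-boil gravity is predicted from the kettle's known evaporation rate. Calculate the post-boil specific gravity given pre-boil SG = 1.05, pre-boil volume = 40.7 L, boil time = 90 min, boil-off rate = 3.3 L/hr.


V_post = V_pre − rate·(t/60);  SG_post = 1 + (SG_pre−1)·V_pre/V_post
V_post = 40.7 − 3.3·(90/60) = 35.7500
SG_post = 1 + (1.05 − 1)·40.7/35.7500

1.0569


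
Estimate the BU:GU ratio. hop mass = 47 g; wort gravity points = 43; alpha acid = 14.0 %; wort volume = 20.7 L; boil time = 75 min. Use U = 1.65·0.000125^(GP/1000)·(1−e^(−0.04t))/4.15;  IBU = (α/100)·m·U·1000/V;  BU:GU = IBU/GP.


U = 1.65·0.000125^(43/1000)·(1−e^(−0.04·75))/4.15 = 0.2567
IBU = (14.0/100)·47·0.2567·1000/20.7 = 81.5980
BU:GU = 81.5980/43

1.8976


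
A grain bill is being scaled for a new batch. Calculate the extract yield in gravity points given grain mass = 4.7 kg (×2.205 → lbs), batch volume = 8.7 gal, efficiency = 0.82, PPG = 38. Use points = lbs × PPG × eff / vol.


lbs = 4.7 × 2.205 = 10.3635
points = 10.3635 × 38 × 0.82 / 8.7

37.1180 points


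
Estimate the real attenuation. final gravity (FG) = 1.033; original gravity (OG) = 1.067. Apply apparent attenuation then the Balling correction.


AA = (OG−FG)/(OG−1)·100;  RA = AA·0.8192
AA = (1.067 − 1.033)/(1.067 − 1)·100 = 50.7463
RA = 50.7463·0.8192

41.5713 %


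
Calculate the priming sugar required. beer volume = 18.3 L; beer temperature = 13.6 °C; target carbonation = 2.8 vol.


residual = 14.695·(0.01821 + 0.09011·e^(−0.04·T));  sugar = (target − residual)·4.0·V
residual = 14.695·(0.01821 + 0.09011·e^(−0.04·13.6)) = 1.0362
sugar = (2.8 − 1.0362)·4.0·18.3

129.1123 g


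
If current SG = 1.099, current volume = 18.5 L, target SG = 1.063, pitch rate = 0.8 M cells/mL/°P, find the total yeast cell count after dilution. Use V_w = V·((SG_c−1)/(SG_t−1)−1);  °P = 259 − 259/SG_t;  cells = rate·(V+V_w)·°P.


V_w = 18.5·((1.099−1)/(1.063−1)−1) = 10.5714
V_final = 18.5 + 10.5714 = 29.0714
°P = 259 − 259/1.063 = 15.3500
cells = 0.8·29.0714·15.3500

356.9960 billion cells


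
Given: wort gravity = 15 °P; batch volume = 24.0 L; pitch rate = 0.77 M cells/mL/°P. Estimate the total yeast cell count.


cells (billions) = rate · V_L · °P
cells = 0.77 · 24.0 · 15

277.2000 billion cells


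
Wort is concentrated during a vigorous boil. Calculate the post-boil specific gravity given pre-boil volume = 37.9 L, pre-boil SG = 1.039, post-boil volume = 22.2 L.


SG_post = 1 + (SG_pre − 1)·V_pre/V_post
pts_pre = (1.039 − 1)·1000 = 39.0000
pts_post = 39.0000·37.9/22.2 = 66.5811
SG_post = 1 + 66.5811/1000

1.0666


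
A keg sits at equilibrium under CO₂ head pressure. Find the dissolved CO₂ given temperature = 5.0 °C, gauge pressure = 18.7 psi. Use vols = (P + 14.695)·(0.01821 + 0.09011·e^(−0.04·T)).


vols = (18.7 + 14.695)·(0.01821 + 0.09011·e^(−0.04·5.0))

3.0719 volumes


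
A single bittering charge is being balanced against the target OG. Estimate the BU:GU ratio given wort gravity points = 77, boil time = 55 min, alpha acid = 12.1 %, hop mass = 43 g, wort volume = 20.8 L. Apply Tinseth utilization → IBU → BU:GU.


U = 1.65·0.000125^(GP/1000)·(1−e^(−0.04t))/4.15;  IBU = (α/100)·m·U·1000/V;  BU:GU = IBU/GP
U = 1.65·0.000125^(77/1000)·(1−e^(−0.04·55))/4.15 = 0.1770
IBU = (12.1/100)·43·0.1770·1000/20.8 = 44.2676
BU:GU = 44.2676/77

0.5749


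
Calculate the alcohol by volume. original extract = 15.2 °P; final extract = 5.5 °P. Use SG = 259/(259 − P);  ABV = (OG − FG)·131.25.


OG = 259/(259 − 15.2) = 1.0623
FG = 259/(259 − 5.5) = 1.0217
ABV = (1.0623 − 1.0217)·131.25

5.3353 % ABV


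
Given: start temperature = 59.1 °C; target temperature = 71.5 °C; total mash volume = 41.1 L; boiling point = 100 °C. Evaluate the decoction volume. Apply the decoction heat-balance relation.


V_dec = V_total·(T_target − T_start)/(T_boil − T_start)
V_dec = 41.1·(71.5 − 59.1)/(100 − 59.1)

12.4606 L


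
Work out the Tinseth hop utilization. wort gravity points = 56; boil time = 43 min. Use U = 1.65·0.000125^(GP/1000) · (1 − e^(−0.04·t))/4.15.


bigness = 1.65·0.000125^(56/1000) = 0.9975
boil_factor = (1 − e^(−0.04·43))/4.15 = 0.1978
U = 0.9975 · 0.1978

0.1973


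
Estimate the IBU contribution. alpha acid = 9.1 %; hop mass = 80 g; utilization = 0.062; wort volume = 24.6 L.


IBU = (α/100)·mass·U·1000 / V
IBU = (9.1/100)·80·0.062·1000 / 24.6

18.3480 IBU
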